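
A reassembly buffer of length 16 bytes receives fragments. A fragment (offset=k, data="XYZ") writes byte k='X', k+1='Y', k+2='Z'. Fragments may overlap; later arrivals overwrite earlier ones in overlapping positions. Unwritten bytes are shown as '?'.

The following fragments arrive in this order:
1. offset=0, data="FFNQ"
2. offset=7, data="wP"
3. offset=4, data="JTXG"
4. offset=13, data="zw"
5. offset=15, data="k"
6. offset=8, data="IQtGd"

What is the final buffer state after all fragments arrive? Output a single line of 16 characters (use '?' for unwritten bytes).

Answer: FFNQJTXGIQtGdzwk

Derivation:
Fragment 1: offset=0 data="FFNQ" -> buffer=FFNQ????????????
Fragment 2: offset=7 data="wP" -> buffer=FFNQ???wP???????
Fragment 3: offset=4 data="JTXG" -> buffer=FFNQJTXGP???????
Fragment 4: offset=13 data="zw" -> buffer=FFNQJTXGP????zw?
Fragment 5: offset=15 data="k" -> buffer=FFNQJTXGP????zwk
Fragment 6: offset=8 data="IQtGd" -> buffer=FFNQJTXGIQtGdzwk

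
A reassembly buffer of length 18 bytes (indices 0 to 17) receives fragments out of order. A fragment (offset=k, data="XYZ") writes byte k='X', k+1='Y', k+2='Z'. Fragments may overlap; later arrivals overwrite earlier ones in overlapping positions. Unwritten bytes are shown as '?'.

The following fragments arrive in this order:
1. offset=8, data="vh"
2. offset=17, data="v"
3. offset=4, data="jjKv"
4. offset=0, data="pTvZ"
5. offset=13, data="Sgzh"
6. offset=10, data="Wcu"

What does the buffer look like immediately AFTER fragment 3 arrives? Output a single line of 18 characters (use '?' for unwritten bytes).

Answer: ????jjKvvh???????v

Derivation:
Fragment 1: offset=8 data="vh" -> buffer=????????vh????????
Fragment 2: offset=17 data="v" -> buffer=????????vh???????v
Fragment 3: offset=4 data="jjKv" -> buffer=????jjKvvh???????v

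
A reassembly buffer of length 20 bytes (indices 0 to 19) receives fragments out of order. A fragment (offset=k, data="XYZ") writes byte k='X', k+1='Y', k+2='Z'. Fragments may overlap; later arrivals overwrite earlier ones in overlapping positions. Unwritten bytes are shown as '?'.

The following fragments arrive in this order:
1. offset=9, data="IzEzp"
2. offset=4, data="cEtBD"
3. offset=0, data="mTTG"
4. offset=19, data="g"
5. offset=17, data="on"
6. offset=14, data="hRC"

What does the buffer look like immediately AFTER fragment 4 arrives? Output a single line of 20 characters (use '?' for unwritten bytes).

Fragment 1: offset=9 data="IzEzp" -> buffer=?????????IzEzp??????
Fragment 2: offset=4 data="cEtBD" -> buffer=????cEtBDIzEzp??????
Fragment 3: offset=0 data="mTTG" -> buffer=mTTGcEtBDIzEzp??????
Fragment 4: offset=19 data="g" -> buffer=mTTGcEtBDIzEzp?????g

Answer: mTTGcEtBDIzEzp?????g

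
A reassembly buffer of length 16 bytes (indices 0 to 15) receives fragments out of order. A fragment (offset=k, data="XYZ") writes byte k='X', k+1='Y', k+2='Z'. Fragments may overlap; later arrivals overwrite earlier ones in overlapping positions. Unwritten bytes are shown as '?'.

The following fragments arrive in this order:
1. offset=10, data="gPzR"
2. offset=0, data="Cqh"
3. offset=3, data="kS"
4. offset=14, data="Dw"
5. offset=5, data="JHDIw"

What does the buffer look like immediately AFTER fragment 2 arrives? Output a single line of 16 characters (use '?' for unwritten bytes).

Answer: Cqh???????gPzR??

Derivation:
Fragment 1: offset=10 data="gPzR" -> buffer=??????????gPzR??
Fragment 2: offset=0 data="Cqh" -> buffer=Cqh???????gPzR??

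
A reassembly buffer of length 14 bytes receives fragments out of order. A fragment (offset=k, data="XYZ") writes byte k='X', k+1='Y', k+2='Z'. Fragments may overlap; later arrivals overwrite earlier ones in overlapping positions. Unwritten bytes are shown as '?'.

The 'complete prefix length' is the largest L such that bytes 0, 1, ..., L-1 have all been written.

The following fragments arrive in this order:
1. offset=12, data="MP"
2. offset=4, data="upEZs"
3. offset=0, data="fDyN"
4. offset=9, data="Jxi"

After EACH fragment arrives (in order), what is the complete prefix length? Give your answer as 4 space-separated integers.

Answer: 0 0 9 14

Derivation:
Fragment 1: offset=12 data="MP" -> buffer=????????????MP -> prefix_len=0
Fragment 2: offset=4 data="upEZs" -> buffer=????upEZs???MP -> prefix_len=0
Fragment 3: offset=0 data="fDyN" -> buffer=fDyNupEZs???MP -> prefix_len=9
Fragment 4: offset=9 data="Jxi" -> buffer=fDyNupEZsJxiMP -> prefix_len=14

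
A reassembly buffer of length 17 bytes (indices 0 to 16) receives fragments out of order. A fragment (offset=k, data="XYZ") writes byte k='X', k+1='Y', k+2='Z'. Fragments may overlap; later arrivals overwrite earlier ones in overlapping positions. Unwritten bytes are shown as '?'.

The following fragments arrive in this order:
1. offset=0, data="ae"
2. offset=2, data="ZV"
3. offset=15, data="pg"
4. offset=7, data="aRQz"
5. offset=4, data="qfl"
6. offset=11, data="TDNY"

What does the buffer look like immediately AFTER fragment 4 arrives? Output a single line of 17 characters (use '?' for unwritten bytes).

Fragment 1: offset=0 data="ae" -> buffer=ae???????????????
Fragment 2: offset=2 data="ZV" -> buffer=aeZV?????????????
Fragment 3: offset=15 data="pg" -> buffer=aeZV???????????pg
Fragment 4: offset=7 data="aRQz" -> buffer=aeZV???aRQz????pg

Answer: aeZV???aRQz????pg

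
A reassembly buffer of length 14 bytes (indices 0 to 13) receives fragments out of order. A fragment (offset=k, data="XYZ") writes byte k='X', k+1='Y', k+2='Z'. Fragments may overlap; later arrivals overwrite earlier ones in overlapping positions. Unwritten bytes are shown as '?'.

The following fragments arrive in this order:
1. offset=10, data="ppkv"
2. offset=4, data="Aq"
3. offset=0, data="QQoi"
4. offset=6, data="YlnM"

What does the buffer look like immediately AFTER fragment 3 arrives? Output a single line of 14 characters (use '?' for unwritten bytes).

Fragment 1: offset=10 data="ppkv" -> buffer=??????????ppkv
Fragment 2: offset=4 data="Aq" -> buffer=????Aq????ppkv
Fragment 3: offset=0 data="QQoi" -> buffer=QQoiAq????ppkv

Answer: QQoiAq????ppkv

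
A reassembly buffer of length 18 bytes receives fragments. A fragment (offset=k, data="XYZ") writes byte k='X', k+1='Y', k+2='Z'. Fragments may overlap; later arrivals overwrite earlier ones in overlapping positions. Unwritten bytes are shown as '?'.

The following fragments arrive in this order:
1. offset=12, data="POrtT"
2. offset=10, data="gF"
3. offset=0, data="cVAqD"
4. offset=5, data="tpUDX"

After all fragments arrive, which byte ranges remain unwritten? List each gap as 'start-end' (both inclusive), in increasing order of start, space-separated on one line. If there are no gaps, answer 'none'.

Answer: 17-17

Derivation:
Fragment 1: offset=12 len=5
Fragment 2: offset=10 len=2
Fragment 3: offset=0 len=5
Fragment 4: offset=5 len=5
Gaps: 17-17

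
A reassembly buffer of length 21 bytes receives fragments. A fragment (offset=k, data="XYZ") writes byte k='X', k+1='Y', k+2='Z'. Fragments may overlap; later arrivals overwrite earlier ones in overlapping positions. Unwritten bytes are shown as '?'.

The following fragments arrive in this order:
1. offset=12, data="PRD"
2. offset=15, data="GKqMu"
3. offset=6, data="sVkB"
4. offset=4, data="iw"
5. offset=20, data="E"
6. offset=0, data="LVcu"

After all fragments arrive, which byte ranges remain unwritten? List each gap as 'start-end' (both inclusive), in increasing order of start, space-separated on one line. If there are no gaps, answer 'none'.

Fragment 1: offset=12 len=3
Fragment 2: offset=15 len=5
Fragment 3: offset=6 len=4
Fragment 4: offset=4 len=2
Fragment 5: offset=20 len=1
Fragment 6: offset=0 len=4
Gaps: 10-11

Answer: 10-11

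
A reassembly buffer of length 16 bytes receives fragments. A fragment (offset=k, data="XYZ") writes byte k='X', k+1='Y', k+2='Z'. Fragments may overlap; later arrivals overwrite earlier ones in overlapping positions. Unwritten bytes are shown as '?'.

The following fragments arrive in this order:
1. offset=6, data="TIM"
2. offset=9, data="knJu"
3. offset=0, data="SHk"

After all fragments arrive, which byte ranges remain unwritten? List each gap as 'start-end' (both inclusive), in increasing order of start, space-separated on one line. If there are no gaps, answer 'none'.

Fragment 1: offset=6 len=3
Fragment 2: offset=9 len=4
Fragment 3: offset=0 len=3
Gaps: 3-5 13-15

Answer: 3-5 13-15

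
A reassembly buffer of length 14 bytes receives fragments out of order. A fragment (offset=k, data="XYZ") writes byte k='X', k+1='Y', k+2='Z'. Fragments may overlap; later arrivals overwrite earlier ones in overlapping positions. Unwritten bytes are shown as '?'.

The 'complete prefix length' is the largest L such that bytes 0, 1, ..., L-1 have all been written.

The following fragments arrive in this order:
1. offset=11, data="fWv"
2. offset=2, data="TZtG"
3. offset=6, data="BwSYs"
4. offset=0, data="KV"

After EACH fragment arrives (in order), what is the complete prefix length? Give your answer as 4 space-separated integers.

Answer: 0 0 0 14

Derivation:
Fragment 1: offset=11 data="fWv" -> buffer=???????????fWv -> prefix_len=0
Fragment 2: offset=2 data="TZtG" -> buffer=??TZtG?????fWv -> prefix_len=0
Fragment 3: offset=6 data="BwSYs" -> buffer=??TZtGBwSYsfWv -> prefix_len=0
Fragment 4: offset=0 data="KV" -> buffer=KVTZtGBwSYsfWv -> prefix_len=14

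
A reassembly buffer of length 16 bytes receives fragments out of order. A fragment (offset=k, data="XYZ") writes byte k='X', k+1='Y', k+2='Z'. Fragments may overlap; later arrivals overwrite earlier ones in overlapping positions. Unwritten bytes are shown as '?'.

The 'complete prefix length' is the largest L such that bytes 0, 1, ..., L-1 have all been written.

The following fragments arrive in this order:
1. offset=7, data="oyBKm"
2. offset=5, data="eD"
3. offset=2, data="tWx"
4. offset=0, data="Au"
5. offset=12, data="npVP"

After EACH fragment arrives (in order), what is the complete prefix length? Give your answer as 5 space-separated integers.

Fragment 1: offset=7 data="oyBKm" -> buffer=???????oyBKm???? -> prefix_len=0
Fragment 2: offset=5 data="eD" -> buffer=?????eDoyBKm???? -> prefix_len=0
Fragment 3: offset=2 data="tWx" -> buffer=??tWxeDoyBKm???? -> prefix_len=0
Fragment 4: offset=0 data="Au" -> buffer=AutWxeDoyBKm???? -> prefix_len=12
Fragment 5: offset=12 data="npVP" -> buffer=AutWxeDoyBKmnpVP -> prefix_len=16

Answer: 0 0 0 12 16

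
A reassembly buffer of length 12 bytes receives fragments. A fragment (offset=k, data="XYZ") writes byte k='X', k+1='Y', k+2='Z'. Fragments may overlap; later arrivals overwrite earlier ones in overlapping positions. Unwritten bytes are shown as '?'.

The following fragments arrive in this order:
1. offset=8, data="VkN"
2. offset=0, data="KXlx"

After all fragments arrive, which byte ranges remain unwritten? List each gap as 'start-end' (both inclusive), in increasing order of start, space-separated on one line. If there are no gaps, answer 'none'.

Answer: 4-7 11-11

Derivation:
Fragment 1: offset=8 len=3
Fragment 2: offset=0 len=4
Gaps: 4-7 11-11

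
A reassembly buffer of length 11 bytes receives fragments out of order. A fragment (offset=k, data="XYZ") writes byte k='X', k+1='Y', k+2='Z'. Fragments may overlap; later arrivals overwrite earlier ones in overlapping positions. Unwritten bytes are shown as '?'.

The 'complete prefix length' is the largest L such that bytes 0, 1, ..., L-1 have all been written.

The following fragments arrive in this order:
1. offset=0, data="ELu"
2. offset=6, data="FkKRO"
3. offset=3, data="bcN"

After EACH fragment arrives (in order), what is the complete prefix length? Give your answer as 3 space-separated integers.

Answer: 3 3 11

Derivation:
Fragment 1: offset=0 data="ELu" -> buffer=ELu???????? -> prefix_len=3
Fragment 2: offset=6 data="FkKRO" -> buffer=ELu???FkKRO -> prefix_len=3
Fragment 3: offset=3 data="bcN" -> buffer=ELubcNFkKRO -> prefix_len=11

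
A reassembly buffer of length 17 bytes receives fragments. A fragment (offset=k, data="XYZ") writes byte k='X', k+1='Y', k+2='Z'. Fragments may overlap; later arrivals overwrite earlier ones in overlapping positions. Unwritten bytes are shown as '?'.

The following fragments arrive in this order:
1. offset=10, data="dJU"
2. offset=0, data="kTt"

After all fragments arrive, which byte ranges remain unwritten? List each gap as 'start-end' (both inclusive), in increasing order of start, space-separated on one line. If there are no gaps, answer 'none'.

Fragment 1: offset=10 len=3
Fragment 2: offset=0 len=3
Gaps: 3-9 13-16

Answer: 3-9 13-16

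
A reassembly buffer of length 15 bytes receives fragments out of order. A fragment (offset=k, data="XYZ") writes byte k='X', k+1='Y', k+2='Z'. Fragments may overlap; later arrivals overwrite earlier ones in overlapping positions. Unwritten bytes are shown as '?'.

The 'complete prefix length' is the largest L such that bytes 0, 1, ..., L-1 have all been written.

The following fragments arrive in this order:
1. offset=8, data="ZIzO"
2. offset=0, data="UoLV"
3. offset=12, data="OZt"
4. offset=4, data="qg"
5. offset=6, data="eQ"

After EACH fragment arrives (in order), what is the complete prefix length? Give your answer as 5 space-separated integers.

Answer: 0 4 4 6 15

Derivation:
Fragment 1: offset=8 data="ZIzO" -> buffer=????????ZIzO??? -> prefix_len=0
Fragment 2: offset=0 data="UoLV" -> buffer=UoLV????ZIzO??? -> prefix_len=4
Fragment 3: offset=12 data="OZt" -> buffer=UoLV????ZIzOOZt -> prefix_len=4
Fragment 4: offset=4 data="qg" -> buffer=UoLVqg??ZIzOOZt -> prefix_len=6
Fragment 5: offset=6 data="eQ" -> buffer=UoLVqgeQZIzOOZt -> prefix_len=15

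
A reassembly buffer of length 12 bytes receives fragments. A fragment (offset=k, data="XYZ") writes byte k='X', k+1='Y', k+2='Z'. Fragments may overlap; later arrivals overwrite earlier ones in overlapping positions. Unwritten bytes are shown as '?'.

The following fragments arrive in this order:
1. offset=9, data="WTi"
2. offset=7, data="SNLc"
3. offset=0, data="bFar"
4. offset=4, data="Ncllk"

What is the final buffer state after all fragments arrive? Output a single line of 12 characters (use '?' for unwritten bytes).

Answer: bFarNcllkLci

Derivation:
Fragment 1: offset=9 data="WTi" -> buffer=?????????WTi
Fragment 2: offset=7 data="SNLc" -> buffer=???????SNLci
Fragment 3: offset=0 data="bFar" -> buffer=bFar???SNLci
Fragment 4: offset=4 data="Ncllk" -> buffer=bFarNcllkLci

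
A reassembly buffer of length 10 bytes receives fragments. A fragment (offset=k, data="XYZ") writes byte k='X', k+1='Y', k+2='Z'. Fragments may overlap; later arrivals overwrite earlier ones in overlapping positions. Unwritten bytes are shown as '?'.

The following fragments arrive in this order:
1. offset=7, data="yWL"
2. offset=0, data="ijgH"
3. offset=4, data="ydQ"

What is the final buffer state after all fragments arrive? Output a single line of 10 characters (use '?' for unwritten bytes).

Fragment 1: offset=7 data="yWL" -> buffer=???????yWL
Fragment 2: offset=0 data="ijgH" -> buffer=ijgH???yWL
Fragment 3: offset=4 data="ydQ" -> buffer=ijgHydQyWL

Answer: ijgHydQyWL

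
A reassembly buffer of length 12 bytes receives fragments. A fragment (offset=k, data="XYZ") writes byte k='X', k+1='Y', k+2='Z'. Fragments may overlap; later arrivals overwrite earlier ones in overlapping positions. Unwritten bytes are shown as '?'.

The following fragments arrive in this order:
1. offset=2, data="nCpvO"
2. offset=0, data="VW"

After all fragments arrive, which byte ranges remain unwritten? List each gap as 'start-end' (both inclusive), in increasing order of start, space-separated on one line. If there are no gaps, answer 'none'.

Answer: 7-11

Derivation:
Fragment 1: offset=2 len=5
Fragment 2: offset=0 len=2
Gaps: 7-11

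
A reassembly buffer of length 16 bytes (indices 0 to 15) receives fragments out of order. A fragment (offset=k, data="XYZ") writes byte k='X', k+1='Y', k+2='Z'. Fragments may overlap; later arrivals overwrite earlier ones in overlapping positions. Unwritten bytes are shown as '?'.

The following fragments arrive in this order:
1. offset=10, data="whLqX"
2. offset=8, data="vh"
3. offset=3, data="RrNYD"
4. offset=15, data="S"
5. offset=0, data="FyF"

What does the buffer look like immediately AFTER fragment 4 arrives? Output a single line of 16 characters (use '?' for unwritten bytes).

Fragment 1: offset=10 data="whLqX" -> buffer=??????????whLqX?
Fragment 2: offset=8 data="vh" -> buffer=????????vhwhLqX?
Fragment 3: offset=3 data="RrNYD" -> buffer=???RrNYDvhwhLqX?
Fragment 4: offset=15 data="S" -> buffer=???RrNYDvhwhLqXS

Answer: ???RrNYDvhwhLqXS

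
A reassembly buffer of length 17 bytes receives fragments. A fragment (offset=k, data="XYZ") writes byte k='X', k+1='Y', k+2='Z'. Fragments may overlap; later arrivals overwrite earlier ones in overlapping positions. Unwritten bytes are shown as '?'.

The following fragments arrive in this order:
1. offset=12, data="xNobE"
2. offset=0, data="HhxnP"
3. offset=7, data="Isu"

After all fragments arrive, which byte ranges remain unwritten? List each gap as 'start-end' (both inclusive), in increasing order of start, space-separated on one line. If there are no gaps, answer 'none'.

Answer: 5-6 10-11

Derivation:
Fragment 1: offset=12 len=5
Fragment 2: offset=0 len=5
Fragment 3: offset=7 len=3
Gaps: 5-6 10-11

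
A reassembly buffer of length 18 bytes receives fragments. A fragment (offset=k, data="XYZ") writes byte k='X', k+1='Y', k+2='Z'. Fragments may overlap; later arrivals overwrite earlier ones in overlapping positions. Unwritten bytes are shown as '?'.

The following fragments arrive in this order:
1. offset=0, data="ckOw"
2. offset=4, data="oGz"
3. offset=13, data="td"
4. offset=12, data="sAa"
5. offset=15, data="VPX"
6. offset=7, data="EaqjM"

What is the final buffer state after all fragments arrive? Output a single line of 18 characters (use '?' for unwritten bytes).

Fragment 1: offset=0 data="ckOw" -> buffer=ckOw??????????????
Fragment 2: offset=4 data="oGz" -> buffer=ckOwoGz???????????
Fragment 3: offset=13 data="td" -> buffer=ckOwoGz??????td???
Fragment 4: offset=12 data="sAa" -> buffer=ckOwoGz?????sAa???
Fragment 5: offset=15 data="VPX" -> buffer=ckOwoGz?????sAaVPX
Fragment 6: offset=7 data="EaqjM" -> buffer=ckOwoGzEaqjMsAaVPX

Answer: ckOwoGzEaqjMsAaVPX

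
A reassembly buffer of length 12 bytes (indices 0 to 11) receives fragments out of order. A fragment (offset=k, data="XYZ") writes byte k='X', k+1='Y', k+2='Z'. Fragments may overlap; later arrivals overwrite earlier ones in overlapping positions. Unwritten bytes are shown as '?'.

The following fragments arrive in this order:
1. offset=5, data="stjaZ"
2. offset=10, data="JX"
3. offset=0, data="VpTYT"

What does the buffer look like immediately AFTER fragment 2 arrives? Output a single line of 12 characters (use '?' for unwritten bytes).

Answer: ?????stjaZJX

Derivation:
Fragment 1: offset=5 data="stjaZ" -> buffer=?????stjaZ??
Fragment 2: offset=10 data="JX" -> buffer=?????stjaZJX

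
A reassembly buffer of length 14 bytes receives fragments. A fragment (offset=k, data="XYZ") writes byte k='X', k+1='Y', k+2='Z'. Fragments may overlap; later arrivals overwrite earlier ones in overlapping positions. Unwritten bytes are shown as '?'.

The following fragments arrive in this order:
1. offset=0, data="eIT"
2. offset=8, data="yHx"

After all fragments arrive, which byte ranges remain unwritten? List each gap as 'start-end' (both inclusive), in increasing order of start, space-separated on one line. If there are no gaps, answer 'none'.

Answer: 3-7 11-13

Derivation:
Fragment 1: offset=0 len=3
Fragment 2: offset=8 len=3
Gaps: 3-7 11-13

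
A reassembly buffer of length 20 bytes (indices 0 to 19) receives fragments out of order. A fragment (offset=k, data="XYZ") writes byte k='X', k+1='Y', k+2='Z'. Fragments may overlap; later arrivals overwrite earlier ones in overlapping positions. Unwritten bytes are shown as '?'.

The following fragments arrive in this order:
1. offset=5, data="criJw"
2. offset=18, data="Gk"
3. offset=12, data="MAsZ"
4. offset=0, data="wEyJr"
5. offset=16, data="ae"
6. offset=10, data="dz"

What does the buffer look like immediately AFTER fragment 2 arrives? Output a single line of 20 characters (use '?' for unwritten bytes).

Fragment 1: offset=5 data="criJw" -> buffer=?????criJw??????????
Fragment 2: offset=18 data="Gk" -> buffer=?????criJw????????Gk

Answer: ?????criJw????????Gk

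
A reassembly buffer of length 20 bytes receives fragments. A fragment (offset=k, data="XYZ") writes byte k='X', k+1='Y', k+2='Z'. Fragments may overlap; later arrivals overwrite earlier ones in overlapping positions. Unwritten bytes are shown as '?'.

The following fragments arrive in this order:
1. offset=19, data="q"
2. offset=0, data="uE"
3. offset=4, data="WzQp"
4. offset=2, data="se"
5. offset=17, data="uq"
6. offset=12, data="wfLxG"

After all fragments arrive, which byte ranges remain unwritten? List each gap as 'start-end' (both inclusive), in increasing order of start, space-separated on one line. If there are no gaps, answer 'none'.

Answer: 8-11

Derivation:
Fragment 1: offset=19 len=1
Fragment 2: offset=0 len=2
Fragment 3: offset=4 len=4
Fragment 4: offset=2 len=2
Fragment 5: offset=17 len=2
Fragment 6: offset=12 len=5
Gaps: 8-11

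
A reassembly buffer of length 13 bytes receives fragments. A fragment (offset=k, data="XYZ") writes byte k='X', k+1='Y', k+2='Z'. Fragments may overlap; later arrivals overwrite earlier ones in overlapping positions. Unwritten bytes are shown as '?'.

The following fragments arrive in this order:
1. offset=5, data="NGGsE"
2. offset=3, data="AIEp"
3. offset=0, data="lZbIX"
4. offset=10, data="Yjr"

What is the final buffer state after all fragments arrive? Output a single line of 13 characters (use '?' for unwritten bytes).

Answer: lZbIXEpGsEYjr

Derivation:
Fragment 1: offset=5 data="NGGsE" -> buffer=?????NGGsE???
Fragment 2: offset=3 data="AIEp" -> buffer=???AIEpGsE???
Fragment 3: offset=0 data="lZbIX" -> buffer=lZbIXEpGsE???
Fragment 4: offset=10 data="Yjr" -> buffer=lZbIXEpGsEYjr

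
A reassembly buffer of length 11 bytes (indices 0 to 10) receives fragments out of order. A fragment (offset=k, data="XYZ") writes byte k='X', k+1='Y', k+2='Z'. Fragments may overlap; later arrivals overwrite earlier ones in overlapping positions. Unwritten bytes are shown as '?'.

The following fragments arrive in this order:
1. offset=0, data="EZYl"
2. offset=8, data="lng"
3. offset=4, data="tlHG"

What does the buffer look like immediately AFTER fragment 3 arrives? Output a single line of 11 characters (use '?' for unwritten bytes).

Answer: EZYltlHGlng

Derivation:
Fragment 1: offset=0 data="EZYl" -> buffer=EZYl???????
Fragment 2: offset=8 data="lng" -> buffer=EZYl????lng
Fragment 3: offset=4 data="tlHG" -> buffer=EZYltlHGlng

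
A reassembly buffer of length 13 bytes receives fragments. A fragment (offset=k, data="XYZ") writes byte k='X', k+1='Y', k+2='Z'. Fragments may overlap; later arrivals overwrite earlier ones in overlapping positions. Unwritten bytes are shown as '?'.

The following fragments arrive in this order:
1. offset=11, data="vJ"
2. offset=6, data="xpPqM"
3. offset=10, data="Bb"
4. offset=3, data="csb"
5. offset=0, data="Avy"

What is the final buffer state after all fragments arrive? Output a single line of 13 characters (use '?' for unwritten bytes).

Fragment 1: offset=11 data="vJ" -> buffer=???????????vJ
Fragment 2: offset=6 data="xpPqM" -> buffer=??????xpPqMvJ
Fragment 3: offset=10 data="Bb" -> buffer=??????xpPqBbJ
Fragment 4: offset=3 data="csb" -> buffer=???csbxpPqBbJ
Fragment 5: offset=0 data="Avy" -> buffer=AvycsbxpPqBbJ

Answer: AvycsbxpPqBbJ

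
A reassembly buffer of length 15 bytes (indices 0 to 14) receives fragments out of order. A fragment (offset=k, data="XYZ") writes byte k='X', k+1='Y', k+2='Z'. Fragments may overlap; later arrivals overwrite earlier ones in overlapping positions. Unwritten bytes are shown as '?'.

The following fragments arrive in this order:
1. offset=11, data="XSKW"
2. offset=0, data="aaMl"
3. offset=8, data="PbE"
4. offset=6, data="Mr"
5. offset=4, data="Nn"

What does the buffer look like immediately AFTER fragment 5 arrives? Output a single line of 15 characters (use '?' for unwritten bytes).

Answer: aaMlNnMrPbEXSKW

Derivation:
Fragment 1: offset=11 data="XSKW" -> buffer=???????????XSKW
Fragment 2: offset=0 data="aaMl" -> buffer=aaMl???????XSKW
Fragment 3: offset=8 data="PbE" -> buffer=aaMl????PbEXSKW
Fragment 4: offset=6 data="Mr" -> buffer=aaMl??MrPbEXSKW
Fragment 5: offset=4 data="Nn" -> buffer=aaMlNnMrPbEXSKW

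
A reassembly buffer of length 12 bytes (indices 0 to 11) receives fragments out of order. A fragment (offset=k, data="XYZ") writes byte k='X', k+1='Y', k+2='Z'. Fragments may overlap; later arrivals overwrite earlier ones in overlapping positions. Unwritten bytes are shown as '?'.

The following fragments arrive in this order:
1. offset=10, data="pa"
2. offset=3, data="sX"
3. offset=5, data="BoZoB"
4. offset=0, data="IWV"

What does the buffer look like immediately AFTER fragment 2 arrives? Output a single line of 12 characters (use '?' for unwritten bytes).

Answer: ???sX?????pa

Derivation:
Fragment 1: offset=10 data="pa" -> buffer=??????????pa
Fragment 2: offset=3 data="sX" -> buffer=???sX?????pa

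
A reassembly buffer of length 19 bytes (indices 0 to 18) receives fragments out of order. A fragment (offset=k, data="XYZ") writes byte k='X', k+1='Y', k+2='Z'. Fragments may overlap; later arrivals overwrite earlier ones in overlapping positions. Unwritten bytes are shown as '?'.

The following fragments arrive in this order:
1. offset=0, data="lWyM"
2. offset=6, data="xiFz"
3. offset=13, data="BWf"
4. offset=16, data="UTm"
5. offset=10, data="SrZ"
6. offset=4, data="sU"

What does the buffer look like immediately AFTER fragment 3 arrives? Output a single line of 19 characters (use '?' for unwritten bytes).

Answer: lWyM??xiFz???BWf???

Derivation:
Fragment 1: offset=0 data="lWyM" -> buffer=lWyM???????????????
Fragment 2: offset=6 data="xiFz" -> buffer=lWyM??xiFz?????????
Fragment 3: offset=13 data="BWf" -> buffer=lWyM??xiFz???BWf???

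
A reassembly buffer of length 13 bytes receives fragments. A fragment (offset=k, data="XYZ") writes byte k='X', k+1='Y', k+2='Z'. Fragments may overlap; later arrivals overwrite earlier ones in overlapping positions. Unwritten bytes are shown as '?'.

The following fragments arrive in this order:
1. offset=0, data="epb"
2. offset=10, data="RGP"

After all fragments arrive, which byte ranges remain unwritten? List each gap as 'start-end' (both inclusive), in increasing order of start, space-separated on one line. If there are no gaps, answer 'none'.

Fragment 1: offset=0 len=3
Fragment 2: offset=10 len=3
Gaps: 3-9

Answer: 3-9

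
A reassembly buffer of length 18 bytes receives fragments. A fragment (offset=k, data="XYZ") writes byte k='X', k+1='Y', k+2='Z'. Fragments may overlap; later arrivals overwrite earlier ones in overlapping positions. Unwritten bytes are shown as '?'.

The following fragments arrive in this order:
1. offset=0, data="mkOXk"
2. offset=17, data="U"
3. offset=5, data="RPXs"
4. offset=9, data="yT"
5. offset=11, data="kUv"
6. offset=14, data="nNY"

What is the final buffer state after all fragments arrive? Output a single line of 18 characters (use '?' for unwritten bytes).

Fragment 1: offset=0 data="mkOXk" -> buffer=mkOXk?????????????
Fragment 2: offset=17 data="U" -> buffer=mkOXk????????????U
Fragment 3: offset=5 data="RPXs" -> buffer=mkOXkRPXs????????U
Fragment 4: offset=9 data="yT" -> buffer=mkOXkRPXsyT??????U
Fragment 5: offset=11 data="kUv" -> buffer=mkOXkRPXsyTkUv???U
Fragment 6: offset=14 data="nNY" -> buffer=mkOXkRPXsyTkUvnNYU

Answer: mkOXkRPXsyTkUvnNYU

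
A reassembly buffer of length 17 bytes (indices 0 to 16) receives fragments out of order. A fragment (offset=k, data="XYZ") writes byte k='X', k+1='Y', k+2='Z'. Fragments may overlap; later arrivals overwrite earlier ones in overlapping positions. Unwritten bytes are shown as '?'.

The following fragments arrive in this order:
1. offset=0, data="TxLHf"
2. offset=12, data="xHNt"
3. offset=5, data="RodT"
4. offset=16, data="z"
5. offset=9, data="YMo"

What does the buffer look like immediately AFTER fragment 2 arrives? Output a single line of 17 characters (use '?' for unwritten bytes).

Fragment 1: offset=0 data="TxLHf" -> buffer=TxLHf????????????
Fragment 2: offset=12 data="xHNt" -> buffer=TxLHf???????xHNt?

Answer: TxLHf???????xHNt?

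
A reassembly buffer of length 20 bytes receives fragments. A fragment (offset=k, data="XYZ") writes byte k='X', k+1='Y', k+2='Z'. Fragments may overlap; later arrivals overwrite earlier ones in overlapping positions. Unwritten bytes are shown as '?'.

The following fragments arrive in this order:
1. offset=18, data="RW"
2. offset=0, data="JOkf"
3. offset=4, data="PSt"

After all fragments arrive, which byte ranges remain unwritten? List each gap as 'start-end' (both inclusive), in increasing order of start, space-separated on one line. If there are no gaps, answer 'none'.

Answer: 7-17

Derivation:
Fragment 1: offset=18 len=2
Fragment 2: offset=0 len=4
Fragment 3: offset=4 len=3
Gaps: 7-17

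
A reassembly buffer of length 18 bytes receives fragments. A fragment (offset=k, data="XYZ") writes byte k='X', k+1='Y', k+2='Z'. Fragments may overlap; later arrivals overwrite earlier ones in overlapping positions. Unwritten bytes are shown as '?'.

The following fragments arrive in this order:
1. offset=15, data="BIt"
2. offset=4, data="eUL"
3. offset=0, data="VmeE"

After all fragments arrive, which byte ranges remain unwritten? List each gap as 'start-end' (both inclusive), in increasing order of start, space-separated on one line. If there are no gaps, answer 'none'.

Fragment 1: offset=15 len=3
Fragment 2: offset=4 len=3
Fragment 3: offset=0 len=4
Gaps: 7-14

Answer: 7-14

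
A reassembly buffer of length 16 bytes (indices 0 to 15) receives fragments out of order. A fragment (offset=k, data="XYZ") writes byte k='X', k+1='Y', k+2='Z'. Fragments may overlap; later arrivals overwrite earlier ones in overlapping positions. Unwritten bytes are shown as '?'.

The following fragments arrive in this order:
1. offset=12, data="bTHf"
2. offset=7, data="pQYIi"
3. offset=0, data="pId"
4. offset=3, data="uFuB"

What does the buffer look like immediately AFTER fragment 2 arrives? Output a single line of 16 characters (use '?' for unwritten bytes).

Fragment 1: offset=12 data="bTHf" -> buffer=????????????bTHf
Fragment 2: offset=7 data="pQYIi" -> buffer=???????pQYIibTHf

Answer: ???????pQYIibTHf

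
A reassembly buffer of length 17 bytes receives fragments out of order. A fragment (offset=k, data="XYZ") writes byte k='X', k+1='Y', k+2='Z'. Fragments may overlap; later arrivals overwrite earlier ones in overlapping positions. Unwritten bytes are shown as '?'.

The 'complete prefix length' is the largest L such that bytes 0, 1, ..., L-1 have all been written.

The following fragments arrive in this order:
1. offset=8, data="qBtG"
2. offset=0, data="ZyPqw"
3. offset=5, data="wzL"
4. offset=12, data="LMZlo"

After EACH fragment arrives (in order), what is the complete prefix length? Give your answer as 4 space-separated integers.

Answer: 0 5 12 17

Derivation:
Fragment 1: offset=8 data="qBtG" -> buffer=????????qBtG????? -> prefix_len=0
Fragment 2: offset=0 data="ZyPqw" -> buffer=ZyPqw???qBtG????? -> prefix_len=5
Fragment 3: offset=5 data="wzL" -> buffer=ZyPqwwzLqBtG????? -> prefix_len=12
Fragment 4: offset=12 data="LMZlo" -> buffer=ZyPqwwzLqBtGLMZlo -> prefix_len=17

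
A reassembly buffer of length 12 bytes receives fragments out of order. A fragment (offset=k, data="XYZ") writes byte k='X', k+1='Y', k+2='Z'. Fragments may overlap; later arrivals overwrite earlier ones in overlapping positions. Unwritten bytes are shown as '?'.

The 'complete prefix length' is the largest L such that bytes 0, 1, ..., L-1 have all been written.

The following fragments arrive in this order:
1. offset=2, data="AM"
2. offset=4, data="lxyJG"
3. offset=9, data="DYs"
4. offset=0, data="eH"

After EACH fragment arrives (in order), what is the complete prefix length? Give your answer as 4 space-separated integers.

Fragment 1: offset=2 data="AM" -> buffer=??AM???????? -> prefix_len=0
Fragment 2: offset=4 data="lxyJG" -> buffer=??AMlxyJG??? -> prefix_len=0
Fragment 3: offset=9 data="DYs" -> buffer=??AMlxyJGDYs -> prefix_len=0
Fragment 4: offset=0 data="eH" -> buffer=eHAMlxyJGDYs -> prefix_len=12

Answer: 0 0 0 12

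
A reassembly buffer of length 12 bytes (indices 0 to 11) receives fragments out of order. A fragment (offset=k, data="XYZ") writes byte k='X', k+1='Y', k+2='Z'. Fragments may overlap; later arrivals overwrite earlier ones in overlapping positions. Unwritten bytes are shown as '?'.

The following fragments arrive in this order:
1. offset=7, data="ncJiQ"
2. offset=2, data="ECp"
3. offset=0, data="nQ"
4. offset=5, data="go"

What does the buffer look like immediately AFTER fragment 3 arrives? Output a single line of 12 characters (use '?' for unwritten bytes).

Answer: nQECp??ncJiQ

Derivation:
Fragment 1: offset=7 data="ncJiQ" -> buffer=???????ncJiQ
Fragment 2: offset=2 data="ECp" -> buffer=??ECp??ncJiQ
Fragment 3: offset=0 data="nQ" -> buffer=nQECp??ncJiQ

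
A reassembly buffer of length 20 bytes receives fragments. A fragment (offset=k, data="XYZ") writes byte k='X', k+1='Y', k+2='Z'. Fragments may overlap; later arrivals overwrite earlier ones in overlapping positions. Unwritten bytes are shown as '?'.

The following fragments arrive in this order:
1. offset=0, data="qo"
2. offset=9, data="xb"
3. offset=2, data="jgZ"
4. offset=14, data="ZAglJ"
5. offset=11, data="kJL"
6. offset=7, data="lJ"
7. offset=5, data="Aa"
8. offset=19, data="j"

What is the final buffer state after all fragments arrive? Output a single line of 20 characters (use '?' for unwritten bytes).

Fragment 1: offset=0 data="qo" -> buffer=qo??????????????????
Fragment 2: offset=9 data="xb" -> buffer=qo???????xb?????????
Fragment 3: offset=2 data="jgZ" -> buffer=qojgZ????xb?????????
Fragment 4: offset=14 data="ZAglJ" -> buffer=qojgZ????xb???ZAglJ?
Fragment 5: offset=11 data="kJL" -> buffer=qojgZ????xbkJLZAglJ?
Fragment 6: offset=7 data="lJ" -> buffer=qojgZ??lJxbkJLZAglJ?
Fragment 7: offset=5 data="Aa" -> buffer=qojgZAalJxbkJLZAglJ?
Fragment 8: offset=19 data="j" -> buffer=qojgZAalJxbkJLZAglJj

Answer: qojgZAalJxbkJLZAglJj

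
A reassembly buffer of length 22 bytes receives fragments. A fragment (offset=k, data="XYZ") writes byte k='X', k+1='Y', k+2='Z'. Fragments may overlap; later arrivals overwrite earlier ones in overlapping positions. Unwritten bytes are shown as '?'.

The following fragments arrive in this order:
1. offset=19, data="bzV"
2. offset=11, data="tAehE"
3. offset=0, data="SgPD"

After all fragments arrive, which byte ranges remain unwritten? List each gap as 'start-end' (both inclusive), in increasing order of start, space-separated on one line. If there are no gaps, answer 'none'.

Answer: 4-10 16-18

Derivation:
Fragment 1: offset=19 len=3
Fragment 2: offset=11 len=5
Fragment 3: offset=0 len=4
Gaps: 4-10 16-18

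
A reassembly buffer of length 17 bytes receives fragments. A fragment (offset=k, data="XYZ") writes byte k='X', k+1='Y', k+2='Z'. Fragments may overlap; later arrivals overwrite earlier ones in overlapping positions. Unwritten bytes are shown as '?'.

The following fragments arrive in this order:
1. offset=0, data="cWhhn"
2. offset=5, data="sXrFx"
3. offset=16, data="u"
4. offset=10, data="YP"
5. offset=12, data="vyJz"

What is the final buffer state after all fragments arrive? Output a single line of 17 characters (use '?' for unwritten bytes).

Answer: cWhhnsXrFxYPvyJzu

Derivation:
Fragment 1: offset=0 data="cWhhn" -> buffer=cWhhn????????????
Fragment 2: offset=5 data="sXrFx" -> buffer=cWhhnsXrFx???????
Fragment 3: offset=16 data="u" -> buffer=cWhhnsXrFx??????u
Fragment 4: offset=10 data="YP" -> buffer=cWhhnsXrFxYP????u
Fragment 5: offset=12 data="vyJz" -> buffer=cWhhnsXrFxYPvyJzu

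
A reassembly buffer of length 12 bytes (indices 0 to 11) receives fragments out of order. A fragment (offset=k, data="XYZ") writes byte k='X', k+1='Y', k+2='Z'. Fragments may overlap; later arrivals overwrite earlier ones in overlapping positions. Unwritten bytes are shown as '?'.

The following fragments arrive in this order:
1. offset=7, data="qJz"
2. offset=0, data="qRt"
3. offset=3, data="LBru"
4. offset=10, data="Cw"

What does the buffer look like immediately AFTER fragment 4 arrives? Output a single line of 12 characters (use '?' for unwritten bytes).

Answer: qRtLBruqJzCw

Derivation:
Fragment 1: offset=7 data="qJz" -> buffer=???????qJz??
Fragment 2: offset=0 data="qRt" -> buffer=qRt????qJz??
Fragment 3: offset=3 data="LBru" -> buffer=qRtLBruqJz??
Fragment 4: offset=10 data="Cw" -> buffer=qRtLBruqJzCw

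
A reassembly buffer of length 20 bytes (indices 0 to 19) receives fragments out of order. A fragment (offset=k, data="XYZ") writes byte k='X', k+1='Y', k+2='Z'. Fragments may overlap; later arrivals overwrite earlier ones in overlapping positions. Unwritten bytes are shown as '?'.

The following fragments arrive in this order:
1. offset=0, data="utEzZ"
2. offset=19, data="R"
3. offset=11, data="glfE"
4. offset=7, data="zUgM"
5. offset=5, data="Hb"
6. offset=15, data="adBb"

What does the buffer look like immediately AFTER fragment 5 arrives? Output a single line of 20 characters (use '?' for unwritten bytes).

Fragment 1: offset=0 data="utEzZ" -> buffer=utEzZ???????????????
Fragment 2: offset=19 data="R" -> buffer=utEzZ??????????????R
Fragment 3: offset=11 data="glfE" -> buffer=utEzZ??????glfE????R
Fragment 4: offset=7 data="zUgM" -> buffer=utEzZ??zUgMglfE????R
Fragment 5: offset=5 data="Hb" -> buffer=utEzZHbzUgMglfE????R

Answer: utEzZHbzUgMglfE????R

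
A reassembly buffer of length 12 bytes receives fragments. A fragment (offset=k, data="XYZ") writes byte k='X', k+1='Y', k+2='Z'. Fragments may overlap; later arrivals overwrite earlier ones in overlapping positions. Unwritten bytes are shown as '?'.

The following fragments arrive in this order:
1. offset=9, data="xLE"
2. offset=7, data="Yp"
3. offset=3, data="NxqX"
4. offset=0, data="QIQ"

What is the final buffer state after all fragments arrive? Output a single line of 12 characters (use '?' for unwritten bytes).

Answer: QIQNxqXYpxLE

Derivation:
Fragment 1: offset=9 data="xLE" -> buffer=?????????xLE
Fragment 2: offset=7 data="Yp" -> buffer=???????YpxLE
Fragment 3: offset=3 data="NxqX" -> buffer=???NxqXYpxLE
Fragment 4: offset=0 data="QIQ" -> buffer=QIQNxqXYpxLE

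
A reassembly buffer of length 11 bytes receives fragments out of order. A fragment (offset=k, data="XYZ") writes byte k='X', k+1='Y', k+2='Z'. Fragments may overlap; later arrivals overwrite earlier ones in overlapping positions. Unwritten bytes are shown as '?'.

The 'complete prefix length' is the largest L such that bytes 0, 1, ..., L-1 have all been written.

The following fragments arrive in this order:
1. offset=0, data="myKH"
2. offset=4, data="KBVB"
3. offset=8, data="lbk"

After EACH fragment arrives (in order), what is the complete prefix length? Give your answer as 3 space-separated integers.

Fragment 1: offset=0 data="myKH" -> buffer=myKH??????? -> prefix_len=4
Fragment 2: offset=4 data="KBVB" -> buffer=myKHKBVB??? -> prefix_len=8
Fragment 3: offset=8 data="lbk" -> buffer=myKHKBVBlbk -> prefix_len=11

Answer: 4 8 11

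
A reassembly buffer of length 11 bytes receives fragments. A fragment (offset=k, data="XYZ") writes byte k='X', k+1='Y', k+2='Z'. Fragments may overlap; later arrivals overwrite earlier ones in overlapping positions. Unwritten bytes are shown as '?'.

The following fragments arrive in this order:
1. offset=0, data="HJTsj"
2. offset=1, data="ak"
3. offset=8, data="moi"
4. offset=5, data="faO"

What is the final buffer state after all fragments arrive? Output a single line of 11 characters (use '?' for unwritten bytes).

Fragment 1: offset=0 data="HJTsj" -> buffer=HJTsj??????
Fragment 2: offset=1 data="ak" -> buffer=Haksj??????
Fragment 3: offset=8 data="moi" -> buffer=Haksj???moi
Fragment 4: offset=5 data="faO" -> buffer=HaksjfaOmoi

Answer: HaksjfaOmoi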